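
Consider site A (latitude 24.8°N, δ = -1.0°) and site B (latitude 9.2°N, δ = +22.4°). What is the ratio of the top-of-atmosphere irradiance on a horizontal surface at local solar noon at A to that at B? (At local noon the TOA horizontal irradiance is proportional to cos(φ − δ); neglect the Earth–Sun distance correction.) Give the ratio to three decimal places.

0.925

A: cos θ_z = cos(24.8° − (-1.0°)) = 0.9003.
B: cos θ_z = cos(9.2° − (22.4°)) = 0.9736.
Ratio A/B = 0.9003 / 0.9736 = 0.9247.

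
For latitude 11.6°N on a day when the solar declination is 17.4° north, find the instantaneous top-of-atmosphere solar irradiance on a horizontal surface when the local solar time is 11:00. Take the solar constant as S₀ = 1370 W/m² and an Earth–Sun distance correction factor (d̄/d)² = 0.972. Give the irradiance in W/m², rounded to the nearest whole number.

1282 W/m²

Hour angle H = 15° × (11 − 12) = -15.00°.
cos θ_z = sin(11.6°) sin(17.4°) + cos(11.6°) cos(17.4°) cos(-15.00°) = 0.0601 + 0.9029 = 0.9630.
Top-of-atmosphere irradiance = S₀ (d̄/d)² cos θ_z = 1370 × 0.972 × 0.9630 = 1282.37 W/m².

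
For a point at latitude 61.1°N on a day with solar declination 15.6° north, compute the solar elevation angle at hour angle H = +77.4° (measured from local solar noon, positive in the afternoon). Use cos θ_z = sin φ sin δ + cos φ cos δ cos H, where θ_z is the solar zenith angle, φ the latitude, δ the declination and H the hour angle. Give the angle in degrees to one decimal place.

cos θ_z = sin(61.1°) sin(15.6°) + cos(61.1°) cos(15.6°) cos(77.40°) = 0.2354 + 0.1015 = 0.3369.
θ_z = arccos(0.3369) = 70.31°, so the elevation is 90° − 70.31° = 19.69°.

19.7°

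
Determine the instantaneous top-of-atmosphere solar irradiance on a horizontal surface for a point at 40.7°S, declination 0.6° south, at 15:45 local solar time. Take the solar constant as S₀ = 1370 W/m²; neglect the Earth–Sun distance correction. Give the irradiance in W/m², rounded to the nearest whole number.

586 W/m²

Hour angle H = 15° × (15.75 − 12) = 56.25°.
With φ = -40.7°, δ = -0.6°, H = 56.25°: sin φ sin δ = 0.0068, cos φ cos δ cos H = 0.4212, so cos θ_z = 0.4280.
Top-of-atmosphere irradiance = S₀ cos θ_z = 1370 × 0.4280 = 586.36 W/m².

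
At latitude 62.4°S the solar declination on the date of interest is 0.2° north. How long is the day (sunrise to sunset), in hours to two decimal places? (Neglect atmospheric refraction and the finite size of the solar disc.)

11.95 hours

The sunset hour angle satisfies cos H_s = −tan φ tan δ = 0.0067, giving H_s = 89.62°.
Day length = 2 H_s / 15° h⁻¹ = 179.24° / 15 = 11.949 h.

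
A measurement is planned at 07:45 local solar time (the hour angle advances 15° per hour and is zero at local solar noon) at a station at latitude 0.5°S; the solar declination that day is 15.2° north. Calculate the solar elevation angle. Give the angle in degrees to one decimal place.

Hour angle H = 15° × (7.75 − 12) = -63.75°.
With φ = -0.5°, δ = 15.2°, H = -63.75°: sin φ sin δ = -0.0023, cos φ cos δ cos H = 0.4268, so cos θ_z = 0.4245.
θ_z = arccos(0.4245) = 64.88°, so the elevation is 90° − 64.88° = 25.12°.

25.1°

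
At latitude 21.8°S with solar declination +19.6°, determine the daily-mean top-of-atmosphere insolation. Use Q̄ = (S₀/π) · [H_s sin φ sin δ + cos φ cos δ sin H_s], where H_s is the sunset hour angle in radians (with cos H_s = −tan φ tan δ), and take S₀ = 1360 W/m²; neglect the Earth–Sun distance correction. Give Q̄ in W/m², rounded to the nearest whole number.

−tan φ tan δ = −(-0.4000)(0.3561) = 0.1424; H_s = arccos(0.1424) = 81.81°. In radians, H_s = 1.4279.
H_s sin φ sin δ = 1.4279 × -0.3714 × 0.3355 = -0.1779.
cos φ cos δ sin H_s = 0.9285 × 0.9421 × 0.9898 = 0.8658.
Q̄ = (1360/π) × (-0.1779 + 0.8658) = 432.90 × 0.6879 = 297.79 W/m².

298 W/m²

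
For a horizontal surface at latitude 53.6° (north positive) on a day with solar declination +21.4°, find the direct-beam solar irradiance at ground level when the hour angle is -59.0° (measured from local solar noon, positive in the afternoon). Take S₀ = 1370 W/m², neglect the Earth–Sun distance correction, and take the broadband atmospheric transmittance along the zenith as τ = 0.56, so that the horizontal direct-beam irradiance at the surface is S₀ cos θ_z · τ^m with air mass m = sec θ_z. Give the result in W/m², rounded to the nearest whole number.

291 W/m²

cos θ_z = sin φ sin δ + cos φ cos δ cos H = (0.8049)(0.3649) + (0.5934)(0.9311)(0.5150) = 0.5783.
Air mass m = 1/cos θ_z = 1/0.5783 = 1.729; τ^m = 0.56^1.729 = 0.3670.
Surface direct beam = 1370 × 0.5783 × 0.3670 = 290.76 W/m².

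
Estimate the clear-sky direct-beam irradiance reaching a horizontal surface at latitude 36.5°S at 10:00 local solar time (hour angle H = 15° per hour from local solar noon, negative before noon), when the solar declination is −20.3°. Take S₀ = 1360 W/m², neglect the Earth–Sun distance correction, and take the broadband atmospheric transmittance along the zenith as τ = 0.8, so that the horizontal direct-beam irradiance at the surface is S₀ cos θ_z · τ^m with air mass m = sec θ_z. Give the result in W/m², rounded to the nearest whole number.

Hour angle H = 15° × (10 − 12) = -30.00°.
cos θ_z = sin φ sin δ + cos φ cos δ cos H = (-0.5948)(-0.3469) + (0.8039)(0.9379)(0.8660) = 0.8593.
Air mass m = 1/cos θ_z = 1/0.8593 = 1.164; τ^m = 0.8^1.164 = 0.7713.
Surface direct beam = 1360 × 0.8593 × 0.7713 = 901.38 W/m².

901 W/m²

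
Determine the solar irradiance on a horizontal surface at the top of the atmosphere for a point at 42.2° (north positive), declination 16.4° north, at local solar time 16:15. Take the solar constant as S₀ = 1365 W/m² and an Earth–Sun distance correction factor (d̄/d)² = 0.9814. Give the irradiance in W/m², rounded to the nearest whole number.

Hour angle H = 15° × (16.25 − 12) = 63.75°.
With φ = 42.2°, δ = 16.4°, H = 63.75°: sin φ sin δ = 0.1897, cos φ cos δ cos H = 0.3143, so cos θ_z = 0.5040.
Top-of-atmosphere irradiance = S₀ (d̄/d)² cos θ_z = 1365 × 0.9814 × 0.5040 = 675.16 W/m².

675 W/m²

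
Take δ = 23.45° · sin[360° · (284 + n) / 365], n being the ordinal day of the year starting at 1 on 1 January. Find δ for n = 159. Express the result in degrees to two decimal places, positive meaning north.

360 × (284 + 159) / 365 = 436.932°; sin(436.932°) = 0.9741.
δ = 23.45 × 0.9741 = 22.843° ≈ +22.84°.

+22.84°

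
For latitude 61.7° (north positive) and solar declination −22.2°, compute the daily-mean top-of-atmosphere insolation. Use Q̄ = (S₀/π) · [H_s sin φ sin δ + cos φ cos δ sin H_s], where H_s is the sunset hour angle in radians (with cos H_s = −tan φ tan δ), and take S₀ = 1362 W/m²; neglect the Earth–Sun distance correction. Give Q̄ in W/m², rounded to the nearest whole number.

−tan φ tan δ = −(1.8572)(-0.4081) = 0.7579; H_s = arccos(0.7579) = 40.72°. In radians, H_s = 0.7107.
H_s sin φ sin δ = 0.7107 × 0.8805 × -0.3778 = -0.2364.
cos φ cos δ sin H_s = 0.4741 × 0.9259 × 0.6524 = 0.2864.
Q̄ = (1362/π) × (-0.2364 + 0.2864) = 433.54 × 0.0500 = 21.68 W/m².

22 W/m²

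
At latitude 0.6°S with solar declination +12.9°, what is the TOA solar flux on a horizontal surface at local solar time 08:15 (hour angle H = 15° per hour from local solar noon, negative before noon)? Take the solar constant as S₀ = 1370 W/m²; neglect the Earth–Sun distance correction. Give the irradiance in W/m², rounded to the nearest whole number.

739 W/m²

Hour angle H = 15° × (8.25 − 12) = -56.25°.
cos θ_z = sin φ sin δ + cos φ cos δ cos H = (-0.0105)(0.2233) + (0.9999)(0.9748)(0.5556) = 0.5392.
Top-of-atmosphere irradiance = S₀ cos θ_z = 1370 × 0.5392 = 738.70 W/m².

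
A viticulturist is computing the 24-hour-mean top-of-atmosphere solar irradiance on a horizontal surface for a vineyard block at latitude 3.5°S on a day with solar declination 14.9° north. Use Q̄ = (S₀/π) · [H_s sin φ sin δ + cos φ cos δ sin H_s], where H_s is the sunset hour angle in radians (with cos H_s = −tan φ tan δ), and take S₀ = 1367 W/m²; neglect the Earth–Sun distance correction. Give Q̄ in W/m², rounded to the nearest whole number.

409 W/m²

−tan φ tan δ = −(-0.0612)(0.2661) = 0.0163; H_s = arccos(0.0163) = 89.07°. In radians, H_s = 1.5546.
H_s sin φ sin δ = 1.5546 × -0.0610 × 0.2571 = -0.0244.
cos φ cos δ sin H_s = 0.9981 × 0.9664 × 0.9999 = 0.9645.
Q̄ = (1367/π) × (-0.0244 + 0.9645) = 435.13 × 0.9401 = 409.07 W/m².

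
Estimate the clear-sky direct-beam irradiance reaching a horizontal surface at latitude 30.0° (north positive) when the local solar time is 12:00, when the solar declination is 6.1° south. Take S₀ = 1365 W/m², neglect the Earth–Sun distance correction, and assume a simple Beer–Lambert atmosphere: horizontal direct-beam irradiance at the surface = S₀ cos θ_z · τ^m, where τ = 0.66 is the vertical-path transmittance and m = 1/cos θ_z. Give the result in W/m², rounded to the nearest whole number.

659 W/m²

Hour angle H = 15° × (12 − 12) = 0.00°.
cos θ_z = sin φ sin δ + cos φ cos δ cos H = (0.5000)(-0.1063) + (0.8660)(0.9943)(1.0000) = 0.8079.
Air mass m = 1/cos θ_z = 1/0.8079 = 1.238; τ^m = 0.66^1.238 = 0.5979.
Surface direct beam = 1365 × 0.8079 × 0.5979 = 659.35 W/m².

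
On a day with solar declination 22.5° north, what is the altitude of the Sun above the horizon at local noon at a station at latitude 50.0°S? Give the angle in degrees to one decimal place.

17.5°

At local solar noon the hour angle is zero, so the elevation is 90° − |φ − δ| = 90° − |-50.0° − (22.5°)| = 90° − 72.5° = 17.5°.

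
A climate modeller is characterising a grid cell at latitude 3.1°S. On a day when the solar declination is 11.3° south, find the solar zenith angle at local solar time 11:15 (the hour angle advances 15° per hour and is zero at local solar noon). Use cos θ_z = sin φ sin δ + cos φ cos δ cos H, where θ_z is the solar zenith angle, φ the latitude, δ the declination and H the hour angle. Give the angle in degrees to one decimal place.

13.8°

Hour angle H = 15° × (11.25 − 12) = -11.25°.
cos θ_z = sin(-3.1°) sin(-11.3°) + cos(-3.1°) cos(-11.3°) cos(-11.25°) = 0.0106 + 0.9604 = 0.9710.
θ_z = arccos(0.9710) = 13.83°.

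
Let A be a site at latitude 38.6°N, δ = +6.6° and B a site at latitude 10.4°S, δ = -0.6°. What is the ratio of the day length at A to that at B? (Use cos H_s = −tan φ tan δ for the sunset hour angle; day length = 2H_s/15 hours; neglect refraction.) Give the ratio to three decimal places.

A: H_s = arccos(−tan 38.6° · tan 6.6°) = 95.30°, so 2H_s/15 = 12.7067 h.
B: H_s = arccos(−tan -10.4° · tan -0.6°) = 90.11°, so 2H_s/15 = 12.0147 h.
Ratio A/B = 12.7067 / 12.0147 = 1.0576.

1.058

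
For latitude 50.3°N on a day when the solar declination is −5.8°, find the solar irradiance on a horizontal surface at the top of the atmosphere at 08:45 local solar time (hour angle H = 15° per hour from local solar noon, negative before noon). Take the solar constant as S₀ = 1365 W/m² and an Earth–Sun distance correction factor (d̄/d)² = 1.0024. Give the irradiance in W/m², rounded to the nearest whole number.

Hour angle H = 15° × (8.75 − 12) = -48.75°.
cos θ_z = sin(50.3°) sin(-5.8°) + cos(50.3°) cos(-5.8°) cos(-48.75°) = -0.0778 + 0.4190 = 0.3412.
Top-of-atmosphere irradiance = S₀ (d̄/d)² cos θ_z = 1365 × 1.0024 × 0.3412 = 466.86 W/m².

467 W/m²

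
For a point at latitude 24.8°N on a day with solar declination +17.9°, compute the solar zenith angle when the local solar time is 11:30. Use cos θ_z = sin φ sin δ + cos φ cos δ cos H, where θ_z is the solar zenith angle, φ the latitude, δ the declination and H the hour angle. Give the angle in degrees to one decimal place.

Hour angle H = 15° × (11.5 − 12) = -7.50°.
cos θ_z = sin φ sin δ + cos φ cos δ cos H = (0.4195)(0.3074) + (0.9078)(0.9516)(0.9914) = 0.9854.
θ_z = arccos(0.9854) = 9.80°.

9.8°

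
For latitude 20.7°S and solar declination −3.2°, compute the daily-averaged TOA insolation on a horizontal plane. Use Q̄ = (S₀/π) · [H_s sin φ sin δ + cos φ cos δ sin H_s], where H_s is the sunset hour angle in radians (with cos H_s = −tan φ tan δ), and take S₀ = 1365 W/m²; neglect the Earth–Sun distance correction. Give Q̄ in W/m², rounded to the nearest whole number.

−tan φ tan δ = −(-0.3779)(-0.0559) = -0.0211; H_s = arccos(-0.0211) = 91.21°. In radians, H_s = 1.5919.
H_s sin φ sin δ = 1.5919 × -0.3535 × -0.0558 = 0.0314.
cos φ cos δ sin H_s = 0.9354 × 0.9984 × 0.9998 = 0.9337.
Q̄ = (1365/π) × (0.0314 + 0.9337) = 434.49 × 0.9651 = 419.33 W/m².

419 W/m²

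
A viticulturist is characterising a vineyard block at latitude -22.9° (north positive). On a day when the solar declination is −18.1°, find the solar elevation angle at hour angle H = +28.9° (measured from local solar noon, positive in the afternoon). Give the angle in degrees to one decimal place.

cos θ_z = sin(-22.9°) sin(-18.1°) + cos(-22.9°) cos(-18.1°) cos(28.90°) = 0.1209 + 0.7666 = 0.8875.
θ_z = arccos(0.8875) = 27.44°, so the elevation is 90° − 27.44° = 62.56°.

62.6°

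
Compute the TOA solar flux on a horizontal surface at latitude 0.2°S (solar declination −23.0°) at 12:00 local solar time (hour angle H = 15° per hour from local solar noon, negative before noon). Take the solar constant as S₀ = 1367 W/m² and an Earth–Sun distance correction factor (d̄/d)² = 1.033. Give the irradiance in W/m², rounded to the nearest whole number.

Hour angle H = 15° × (12 − 12) = 0.00°.
cos θ_z = sin(-0.2°) sin(-23.0°) + cos(-0.2°) cos(-23.0°) cos(0.00°) = 0.0014 + 0.9205 = 0.9219.
Top-of-atmosphere irradiance = S₀ (d̄/d)² cos θ_z = 1367 × 1.033 × 0.9219 = 1301.83 W/m².

1302 W/m²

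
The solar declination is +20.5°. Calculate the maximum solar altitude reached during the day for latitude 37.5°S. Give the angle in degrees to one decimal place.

32.0°

At local solar noon the hour angle is zero, so the elevation is 90° − |φ − δ| = 90° − |-37.5° − (20.5°)| = 90° − 58.0° = 32.0°.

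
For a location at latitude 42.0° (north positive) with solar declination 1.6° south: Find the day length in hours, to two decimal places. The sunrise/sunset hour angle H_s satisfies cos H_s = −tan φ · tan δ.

−tan φ tan δ = −(0.9004)(-0.0279) = 0.0251; H_s = arccos(0.0251) = 88.56°.
Day length = 2 H_s / 15° h⁻¹ = 177.12° / 15 = 11.808 h.

11.81 hours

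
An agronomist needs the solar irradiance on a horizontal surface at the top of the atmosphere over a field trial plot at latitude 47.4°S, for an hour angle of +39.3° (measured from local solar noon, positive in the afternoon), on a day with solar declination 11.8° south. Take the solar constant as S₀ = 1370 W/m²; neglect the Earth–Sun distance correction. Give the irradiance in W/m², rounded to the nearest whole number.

cos θ_z = sin φ sin δ + cos φ cos δ cos H = (-0.7361)(-0.2045) + (0.6769)(0.9789)(0.7738) = 0.6633.
Top-of-atmosphere irradiance = S₀ cos θ_z = 1370 × 0.6633 = 908.72 W/m².

909 W/m²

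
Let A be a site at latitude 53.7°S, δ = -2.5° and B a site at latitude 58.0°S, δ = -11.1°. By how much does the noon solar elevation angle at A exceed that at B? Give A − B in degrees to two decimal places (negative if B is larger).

A: 90° − |-53.7 − (-2.5)| = 38.80°.
B: 90° − |-58.0 − (-11.1)| = 43.10°.
A − B = 38.80 − 43.10 = -4.30°.

-4.30°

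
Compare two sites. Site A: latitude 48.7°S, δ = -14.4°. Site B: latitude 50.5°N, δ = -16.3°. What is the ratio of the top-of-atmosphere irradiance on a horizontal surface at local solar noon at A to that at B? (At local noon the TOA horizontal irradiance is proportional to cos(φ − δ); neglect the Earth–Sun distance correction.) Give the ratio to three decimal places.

2.097

A: cos θ_z = cos(-48.7° − (-14.4°)) = 0.8261.
B: cos θ_z = cos(50.5° − (-16.3°)) = 0.3939.
Ratio A/B = 0.8261 / 0.3939 = 2.0972.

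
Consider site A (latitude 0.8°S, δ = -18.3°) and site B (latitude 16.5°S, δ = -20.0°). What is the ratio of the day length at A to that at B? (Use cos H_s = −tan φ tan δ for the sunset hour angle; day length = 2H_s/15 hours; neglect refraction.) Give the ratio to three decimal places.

A: H_s = arccos(−tan -0.8° · tan -18.3°) = 90.26°, so 2H_s/15 = 12.0347 h.
B: H_s = arccos(−tan -16.5° · tan -20.0°) = 96.19°, so 2H_s/15 = 12.8253 h.
Ratio A/B = 12.0347 / 12.8253 = 0.9384.

0.938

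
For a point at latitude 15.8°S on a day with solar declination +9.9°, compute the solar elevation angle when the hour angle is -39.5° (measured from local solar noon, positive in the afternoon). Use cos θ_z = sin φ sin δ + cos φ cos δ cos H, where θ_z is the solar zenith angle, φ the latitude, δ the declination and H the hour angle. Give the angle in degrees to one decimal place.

cos θ_z = sin φ sin δ + cos φ cos δ cos H = (-0.2723)(0.1719) + (0.9622)(0.9851)(0.7716) = 0.6846.
θ_z = arccos(0.6846) = 46.80°, so the elevation is 90° − 46.80° = 43.20°.

43.2°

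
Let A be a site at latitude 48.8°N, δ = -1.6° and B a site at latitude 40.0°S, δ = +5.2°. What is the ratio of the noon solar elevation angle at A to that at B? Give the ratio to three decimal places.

A: 90° − |48.8 − (-1.6)| = 39.60°.
B: 90° − |-40.0 − (5.2)| = 44.80°.
Ratio A/B = 39.6000 / 44.8000 = 0.8839.

0.884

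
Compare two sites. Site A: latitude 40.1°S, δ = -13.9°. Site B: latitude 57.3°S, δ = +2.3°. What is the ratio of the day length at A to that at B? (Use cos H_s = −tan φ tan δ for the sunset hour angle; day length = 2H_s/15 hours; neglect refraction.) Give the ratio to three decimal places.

1.181

A: H_s = arccos(−tan -40.1° · tan -13.9°) = 102.03°, so 2H_s/15 = 13.6040 h.
B: H_s = arccos(−tan -57.3° · tan 2.3°) = 86.41°, so 2H_s/15 = 11.5213 h.
Ratio A/B = 13.6040 / 11.5213 = 1.1808.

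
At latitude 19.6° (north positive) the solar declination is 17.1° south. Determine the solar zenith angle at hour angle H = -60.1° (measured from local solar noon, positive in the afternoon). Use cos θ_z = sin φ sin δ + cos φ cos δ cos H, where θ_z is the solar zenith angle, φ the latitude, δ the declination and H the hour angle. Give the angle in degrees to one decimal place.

cos θ_z = sin(19.6°) sin(-17.1°) + cos(19.6°) cos(-17.1°) cos(-60.10°) = -0.0986 + 0.4488 = 0.3502.
θ_z = arccos(0.3502) = 69.50°.

69.5°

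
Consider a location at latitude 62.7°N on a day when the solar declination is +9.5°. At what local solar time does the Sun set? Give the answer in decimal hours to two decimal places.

19.26 h

−tan φ tan δ = −(1.9375)(0.1673) = -0.3241; H_s = arccos(-0.3241) = 108.91°.
Sunset is at 12 + H_s/15 = 12 + 7.261 = 19.261 h local solar time.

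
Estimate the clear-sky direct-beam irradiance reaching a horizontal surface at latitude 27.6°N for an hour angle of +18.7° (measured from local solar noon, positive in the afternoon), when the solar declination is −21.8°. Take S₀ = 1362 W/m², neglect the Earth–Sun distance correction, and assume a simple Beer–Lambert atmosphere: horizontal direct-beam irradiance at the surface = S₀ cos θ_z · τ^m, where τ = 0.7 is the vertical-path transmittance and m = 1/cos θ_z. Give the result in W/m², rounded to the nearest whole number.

460 W/m²

With φ = 27.6°, δ = -21.8°, H = 18.70°: sin φ sin δ = -0.1721, cos φ cos δ cos H = 0.7794, so cos θ_z = 0.6073.
Air mass m = 1/cos θ_z = 1/0.6073 = 1.647; τ^m = 0.7^1.647 = 0.5557.
Surface direct beam = 1362 × 0.6073 × 0.5557 = 459.64 W/m².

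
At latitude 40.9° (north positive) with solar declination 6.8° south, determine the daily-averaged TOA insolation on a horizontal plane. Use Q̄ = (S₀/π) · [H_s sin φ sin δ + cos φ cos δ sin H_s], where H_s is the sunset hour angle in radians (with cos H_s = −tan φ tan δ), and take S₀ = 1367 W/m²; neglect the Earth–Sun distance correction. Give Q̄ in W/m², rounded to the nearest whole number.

275 W/m²

−tan φ tan δ = −(0.8662)(-0.1192) = 0.1033; H_s = arccos(0.1033) = 84.07°. In radians, H_s = 1.4673.
H_s sin φ sin δ = 1.4673 × 0.6547 × -0.1184 = -0.1137.
cos φ cos δ sin H_s = 0.7559 × 0.9930 × 0.9946 = 0.7466.
Q̄ = (1367/π) × (-0.1137 + 0.7466) = 435.13 × 0.6329 = 275.39 W/m².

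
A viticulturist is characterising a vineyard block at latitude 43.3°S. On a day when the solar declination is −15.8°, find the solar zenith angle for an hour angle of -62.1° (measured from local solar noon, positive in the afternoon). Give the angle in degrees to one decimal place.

cos θ_z = sin φ sin δ + cos φ cos δ cos H = (-0.6858)(-0.2723) + (0.7278)(0.9622)(0.4679) = 0.5144.
θ_z = arccos(0.5144) = 59.04°.

59.0°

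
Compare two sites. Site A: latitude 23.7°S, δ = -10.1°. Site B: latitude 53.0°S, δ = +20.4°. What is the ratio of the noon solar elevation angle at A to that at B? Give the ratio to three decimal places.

4.602

A: 90° − |-23.7 − (-10.1)| = 76.40°.
B: 90° − |-53.0 − (20.4)| = 16.60°.
Ratio A/B = 76.4000 / 16.6000 = 4.6024.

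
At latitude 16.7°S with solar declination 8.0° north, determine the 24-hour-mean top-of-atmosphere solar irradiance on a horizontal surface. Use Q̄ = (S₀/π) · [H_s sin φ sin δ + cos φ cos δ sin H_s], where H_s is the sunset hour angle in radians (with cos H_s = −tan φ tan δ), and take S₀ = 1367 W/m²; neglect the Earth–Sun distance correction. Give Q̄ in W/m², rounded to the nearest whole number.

cos H_s = −tan(-16.7°) · tan(8.0°) = 0.0422, so H_s = arccos(0.0422) = 87.58°. In radians, H_s = 1.5286.
H_s sin φ sin δ = 1.5286 × -0.2874 × 0.1392 = -0.0612.
cos φ cos δ sin H_s = 0.9578 × 0.9903 × 0.9991 = 0.9477.
Q̄ = (1367/π) × (-0.0612 + 0.9477) = 435.13 × 0.8865 = 385.74 W/m².

386 W/m²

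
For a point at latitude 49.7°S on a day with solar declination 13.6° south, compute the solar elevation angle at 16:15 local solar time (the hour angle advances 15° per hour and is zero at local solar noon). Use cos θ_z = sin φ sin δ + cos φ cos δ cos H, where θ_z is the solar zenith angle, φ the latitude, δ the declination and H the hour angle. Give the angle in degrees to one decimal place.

Hour angle H = 15° × (16.25 − 12) = 63.75°.
With φ = -49.7°, δ = -13.6°, H = 63.75°: sin φ sin δ = 0.1793, cos φ cos δ cos H = 0.2780, so cos θ_z = 0.4573.
θ_z = arccos(0.4573) = 62.79°, so the elevation is 90° − 62.79° = 27.21°.

27.2°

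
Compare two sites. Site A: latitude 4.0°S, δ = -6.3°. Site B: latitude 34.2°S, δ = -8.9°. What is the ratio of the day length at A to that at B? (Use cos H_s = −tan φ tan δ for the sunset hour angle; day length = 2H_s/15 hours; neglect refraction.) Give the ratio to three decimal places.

A: H_s = arccos(−tan -4.0° · tan -6.3°) = 90.44°, so 2H_s/15 = 12.0587 h.
B: H_s = arccos(−tan -34.2° · tan -8.9°) = 96.11°, so 2H_s/15 = 12.8147 h.
Ratio A/B = 12.0587 / 12.8147 = 0.9410.

0.941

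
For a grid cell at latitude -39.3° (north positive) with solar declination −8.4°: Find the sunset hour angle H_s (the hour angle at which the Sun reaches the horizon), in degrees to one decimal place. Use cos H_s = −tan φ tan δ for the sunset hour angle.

−tan φ tan δ = −(-0.8185)(-0.1477) = -0.1209; H_s = arccos(-0.1209) = 96.94°.

96.9°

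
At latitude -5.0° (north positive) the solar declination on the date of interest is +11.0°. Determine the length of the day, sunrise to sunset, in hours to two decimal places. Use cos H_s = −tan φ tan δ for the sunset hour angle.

11.87 hours

The sunset hour angle satisfies cos H_s = −tan φ tan δ = 0.0170, giving H_s = 89.03°.
Day length = 2 H_s / 15° h⁻¹ = 178.06° / 15 = 11.871 h.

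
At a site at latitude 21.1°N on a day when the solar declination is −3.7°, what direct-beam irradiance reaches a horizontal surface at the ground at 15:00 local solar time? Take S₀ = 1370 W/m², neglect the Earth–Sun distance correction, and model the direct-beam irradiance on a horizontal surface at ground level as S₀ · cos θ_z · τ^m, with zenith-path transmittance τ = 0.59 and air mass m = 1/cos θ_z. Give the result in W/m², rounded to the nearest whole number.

Hour angle H = 15° × (15 − 12) = 45.00°.
cos θ_z = sin(21.1°) sin(-3.7°) + cos(21.1°) cos(-3.7°) cos(45.00°) = -0.0232 + 0.6583 = 0.6351.
Air mass m = 1/cos θ_z = 1/0.6351 = 1.575; τ^m = 0.59^1.575 = 0.4356.
Surface direct beam = 1370 × 0.6351 × 0.4356 = 379.01 W/m².

379 W/m²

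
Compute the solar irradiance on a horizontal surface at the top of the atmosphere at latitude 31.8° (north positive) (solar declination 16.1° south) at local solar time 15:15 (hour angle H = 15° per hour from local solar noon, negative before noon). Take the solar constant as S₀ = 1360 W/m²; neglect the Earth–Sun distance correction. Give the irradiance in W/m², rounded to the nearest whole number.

Hour angle H = 15° × (15.25 − 12) = 48.75°.
cos θ_z = sin φ sin δ + cos φ cos δ cos H = (0.5270)(-0.2773) + (0.8499)(0.9608)(0.6593) = 0.3922.
Top-of-atmosphere irradiance = S₀ cos θ_z = 1360 × 0.3922 = 533.39 W/m².

533 W/m²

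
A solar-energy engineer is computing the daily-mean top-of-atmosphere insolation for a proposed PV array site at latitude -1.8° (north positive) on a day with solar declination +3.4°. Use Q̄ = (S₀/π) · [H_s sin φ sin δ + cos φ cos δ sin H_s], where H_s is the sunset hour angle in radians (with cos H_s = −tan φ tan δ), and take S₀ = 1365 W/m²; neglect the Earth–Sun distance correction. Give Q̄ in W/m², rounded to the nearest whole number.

The sunset hour angle satisfies cos H_s = −tan φ tan δ = 0.0019, giving H_s = 89.89°. In radians, H_s = 1.5689.
H_s sin φ sin δ = 1.5689 × -0.0314 × 0.0593 = -0.0029.
cos φ cos δ sin H_s = 0.9995 × 0.9982 × 1.0000 = 0.9977.
Q̄ = (1365/π) × (-0.0029 + 0.9977) = 434.49 × 0.9948 = 432.23 W/m².

432 W/m²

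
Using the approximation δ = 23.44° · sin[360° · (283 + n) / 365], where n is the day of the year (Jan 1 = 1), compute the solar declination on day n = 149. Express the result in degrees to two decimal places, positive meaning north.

+21.43°

360 × (283 + 149) / 365 = 426.082°; sin(426.082°) = 0.9141.
δ = 23.44 × 0.9141 = 21.427° ≈ +21.43°.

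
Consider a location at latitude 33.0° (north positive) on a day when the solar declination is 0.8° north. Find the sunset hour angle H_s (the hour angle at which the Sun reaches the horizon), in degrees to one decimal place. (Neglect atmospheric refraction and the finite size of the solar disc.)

cos H_s = −tan(33.0°) · tan(0.8°) = -0.0091, so H_s = arccos(-0.0091) = 90.52°.

90.5°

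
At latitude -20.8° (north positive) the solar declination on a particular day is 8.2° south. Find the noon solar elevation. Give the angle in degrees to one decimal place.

77.4°

At local solar noon the hour angle is zero, so the elevation is 90° − |φ − δ| = 90° − |-20.8° − (-8.2°)| = 90° − 12.6° = 77.4°.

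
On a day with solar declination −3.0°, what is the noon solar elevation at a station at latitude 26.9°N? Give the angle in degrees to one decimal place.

At local solar noon the hour angle is zero, so the elevation is 90° − |φ − δ| = 90° − |26.9° − (-3.0°)| = 90° − 29.9° = 60.1°.

60.1°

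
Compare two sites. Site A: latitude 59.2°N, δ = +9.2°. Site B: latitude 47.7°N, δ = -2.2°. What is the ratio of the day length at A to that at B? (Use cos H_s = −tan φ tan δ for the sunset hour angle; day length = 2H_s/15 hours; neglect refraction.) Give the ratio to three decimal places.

A: H_s = arccos(−tan 59.2° · tan 9.2°) = 105.77°, so 2H_s/15 = 14.1027 h.
B: H_s = arccos(−tan 47.7° · tan -2.2°) = 87.58°, so 2H_s/15 = 11.6773 h.
Ratio A/B = 14.1027 / 11.6773 = 1.2077.

1.208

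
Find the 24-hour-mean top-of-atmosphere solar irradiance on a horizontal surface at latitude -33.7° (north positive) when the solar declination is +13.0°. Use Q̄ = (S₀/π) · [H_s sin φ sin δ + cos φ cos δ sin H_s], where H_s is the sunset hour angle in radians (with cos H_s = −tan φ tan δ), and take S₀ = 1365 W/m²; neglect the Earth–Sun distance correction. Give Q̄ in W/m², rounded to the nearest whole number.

271 W/m²

−tan φ tan δ = −(-0.6669)(0.2309) = 0.1540; H_s = arccos(0.1540) = 81.14°. In radians, H_s = 1.4162.
H_s sin φ sin δ = 1.4162 × -0.5548 × 0.2250 = -0.1768.
cos φ cos δ sin H_s = 0.8320 × 0.9744 × 0.9881 = 0.8011.
Q̄ = (1365/π) × (-0.1768 + 0.8011) = 434.49 × 0.6243 = 271.25 W/m².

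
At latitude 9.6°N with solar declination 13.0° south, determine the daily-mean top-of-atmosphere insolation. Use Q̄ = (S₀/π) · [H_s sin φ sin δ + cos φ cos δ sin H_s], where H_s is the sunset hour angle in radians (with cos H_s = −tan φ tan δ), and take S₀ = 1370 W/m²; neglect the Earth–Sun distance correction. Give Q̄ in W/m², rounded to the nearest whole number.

The sunset hour angle satisfies cos H_s = −tan φ tan δ = 0.0390, giving H_s = 87.76°. In radians, H_s = 1.5317.
H_s sin φ sin δ = 1.5317 × 0.1668 × -0.2250 = -0.0575.
cos φ cos δ sin H_s = 0.9860 × 0.9744 × 0.9992 = 0.9600.
Q̄ = (1370/π) × (-0.0575 + 0.9600) = 436.08 × 0.9025 = 393.56 W/m².

394 W/m²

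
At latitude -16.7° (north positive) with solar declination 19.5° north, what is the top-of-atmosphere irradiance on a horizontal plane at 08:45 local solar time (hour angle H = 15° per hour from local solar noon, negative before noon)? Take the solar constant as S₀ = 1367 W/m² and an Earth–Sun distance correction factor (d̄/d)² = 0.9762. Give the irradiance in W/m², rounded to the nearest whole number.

Hour angle H = 15° × (8.75 − 12) = -48.75°.
cos θ_z = sin(-16.7°) sin(19.5°) + cos(-16.7°) cos(19.5°) cos(-48.75°) = -0.0959 + 0.5953 = 0.4994.
Top-of-atmosphere irradiance = S₀ (d̄/d)² cos θ_z = 1367 × 0.9762 × 0.4994 = 666.43 W/m².

666 W/m²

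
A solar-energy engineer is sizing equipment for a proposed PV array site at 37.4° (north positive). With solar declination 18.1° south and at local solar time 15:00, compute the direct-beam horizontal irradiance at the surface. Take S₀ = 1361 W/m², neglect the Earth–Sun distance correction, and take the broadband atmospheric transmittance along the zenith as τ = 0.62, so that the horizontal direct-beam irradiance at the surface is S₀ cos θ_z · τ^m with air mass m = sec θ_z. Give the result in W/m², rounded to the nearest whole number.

Hour angle H = 15° × (15 − 12) = 45.00°.
cos θ_z = sin φ sin δ + cos φ cos δ cos H = (0.6074)(-0.3107) + (0.7944)(0.9505)(0.7071) = 0.3452.
Air mass m = 1/cos θ_z = 1/0.3452 = 2.897; τ^m = 0.62^2.897 = 0.2504.
Surface direct beam = 1361 × 0.3452 × 0.2504 = 117.64 W/m².

118 W/m²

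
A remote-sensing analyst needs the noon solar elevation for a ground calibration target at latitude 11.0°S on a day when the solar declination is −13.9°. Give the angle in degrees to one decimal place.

At local solar noon the hour angle is zero, so the elevation is 90° − |φ − δ| = 90° − |-11.0° − (-13.9°)| = 90° − 2.9° = 87.1°.

87.1°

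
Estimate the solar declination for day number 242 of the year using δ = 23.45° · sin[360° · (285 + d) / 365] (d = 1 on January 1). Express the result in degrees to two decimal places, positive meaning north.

360 × (285 + 242) / 365 = 519.781°; sin(519.781°) = 0.3456.
δ = 23.45 × 0.3456 = 8.104° ≈ +8.10°.

+8.10°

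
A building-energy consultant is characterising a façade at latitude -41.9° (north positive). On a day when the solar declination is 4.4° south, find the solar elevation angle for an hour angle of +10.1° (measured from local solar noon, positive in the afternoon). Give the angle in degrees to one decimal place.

With φ = -41.9°, δ = -4.4°, H = 10.10°: sin φ sin δ = 0.0512, cos φ cos δ cos H = 0.7306, so cos θ_z = 0.7818.
θ_z = arccos(0.7818) = 38.57°, so the elevation is 90° − 38.57° = 51.43°.

51.4°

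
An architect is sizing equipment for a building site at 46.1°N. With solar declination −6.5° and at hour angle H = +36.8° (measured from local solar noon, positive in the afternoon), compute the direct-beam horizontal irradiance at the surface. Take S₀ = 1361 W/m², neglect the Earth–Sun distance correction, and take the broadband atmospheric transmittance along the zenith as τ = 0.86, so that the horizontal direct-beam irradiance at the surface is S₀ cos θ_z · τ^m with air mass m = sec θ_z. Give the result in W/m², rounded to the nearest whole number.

cos θ_z = sin φ sin δ + cos φ cos δ cos H = (0.7206)(-0.1132) + (0.6934)(0.9936)(0.8007) = 0.4701.
Air mass m = 1/cos θ_z = 1/0.4701 = 2.127; τ^m = 0.86^2.127 = 0.7256.
Surface direct beam = 1361 × 0.4701 × 0.7256 = 464.24 W/m².

464 W/m²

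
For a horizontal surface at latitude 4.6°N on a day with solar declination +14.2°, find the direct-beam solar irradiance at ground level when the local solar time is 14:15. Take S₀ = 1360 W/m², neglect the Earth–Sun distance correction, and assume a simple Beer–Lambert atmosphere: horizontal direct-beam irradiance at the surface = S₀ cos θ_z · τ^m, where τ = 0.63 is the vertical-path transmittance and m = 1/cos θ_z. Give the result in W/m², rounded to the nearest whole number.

639 W/m²

Hour angle H = 15° × (14.25 − 12) = 33.75°.
With φ = 4.6°, δ = 14.2°, H = 33.75°: sin φ sin δ = 0.0197, cos φ cos δ cos H = 0.8035, so cos θ_z = 0.8232.
Air mass m = 1/cos θ_z = 1/0.8232 = 1.215; τ^m = 0.63^1.215 = 0.5704.
Surface direct beam = 1360 × 0.8232 × 0.5704 = 638.59 W/m².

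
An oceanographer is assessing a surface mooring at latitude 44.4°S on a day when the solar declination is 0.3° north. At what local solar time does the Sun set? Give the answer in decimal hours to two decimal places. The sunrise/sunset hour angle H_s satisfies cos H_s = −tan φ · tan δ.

17.98 h

cos H_s = −tan(-44.4°) · tan(0.3°) = 0.0051, so H_s = arccos(0.0051) = 89.71°.
Sunset is at 12 + H_s/15 = 12 + 5.981 = 17.981 h local solar time.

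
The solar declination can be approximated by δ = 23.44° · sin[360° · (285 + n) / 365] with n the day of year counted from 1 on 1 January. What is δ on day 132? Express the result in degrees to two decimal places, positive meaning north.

360 × (285 + 132) / 365 = 411.288°; sin(411.288°) = 0.7803.
δ = 23.44 × 0.7803 = 18.290° ≈ +18.29°.

+18.29°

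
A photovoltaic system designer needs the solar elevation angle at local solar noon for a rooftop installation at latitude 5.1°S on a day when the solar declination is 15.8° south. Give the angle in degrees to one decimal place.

At local solar noon the hour angle is zero, so the elevation is 90° − |φ − δ| = 90° − |-5.1° − (-15.8°)| = 90° − 10.7° = 79.3°.

79.3°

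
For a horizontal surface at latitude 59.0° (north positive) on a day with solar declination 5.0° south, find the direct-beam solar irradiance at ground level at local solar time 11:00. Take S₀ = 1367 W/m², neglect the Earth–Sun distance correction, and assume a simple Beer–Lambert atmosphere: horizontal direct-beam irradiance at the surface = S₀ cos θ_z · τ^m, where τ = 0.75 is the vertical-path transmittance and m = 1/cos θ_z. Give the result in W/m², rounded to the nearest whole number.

290 W/m²

Hour angle H = 15° × (11 − 12) = -15.00°.
cos θ_z = sin φ sin δ + cos φ cos δ cos H = (0.8572)(-0.0872) + (0.5150)(0.9962)(0.9659) = 0.4208.
Air mass m = 1/cos θ_z = 1/0.4208 = 2.376; τ^m = 0.75^2.376 = 0.5048.
Surface direct beam = 1367 × 0.4208 × 0.5048 = 290.38 W/m².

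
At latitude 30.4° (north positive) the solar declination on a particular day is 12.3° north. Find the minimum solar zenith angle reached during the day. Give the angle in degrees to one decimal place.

18.1°

At local solar noon the hour angle is zero, so the zenith angle is |φ − δ| = |30.4° − (12.3°)| = 18.1°.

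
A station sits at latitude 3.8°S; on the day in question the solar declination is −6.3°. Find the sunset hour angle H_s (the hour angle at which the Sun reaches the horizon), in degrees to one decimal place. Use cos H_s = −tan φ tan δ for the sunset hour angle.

−tan φ tan δ = −(-0.0664)(-0.1104) = -0.0073; H_s = arccos(-0.0073) = 90.42°.

90.4°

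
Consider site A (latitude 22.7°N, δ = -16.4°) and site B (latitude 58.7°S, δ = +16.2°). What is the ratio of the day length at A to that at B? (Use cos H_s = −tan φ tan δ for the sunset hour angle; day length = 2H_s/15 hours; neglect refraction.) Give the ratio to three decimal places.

A: H_s = arccos(−tan 22.7° · tan -16.4°) = 82.93°, so 2H_s/15 = 11.0573 h.
B: H_s = arccos(−tan -58.7° · tan 16.2°) = 61.46°, so 2H_s/15 = 8.1947 h.
Ratio A/B = 11.0573 / 8.1947 = 1.3493.

1.349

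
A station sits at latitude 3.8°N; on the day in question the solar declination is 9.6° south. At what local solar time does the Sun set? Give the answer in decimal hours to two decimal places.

17.96 h

cos H_s = −tan(3.8°) · tan(-9.6°) = 0.0112, so H_s = arccos(0.0112) = 89.36°.
Sunset is at 12 + H_s/15 = 12 + 5.957 = 17.957 h local solar time.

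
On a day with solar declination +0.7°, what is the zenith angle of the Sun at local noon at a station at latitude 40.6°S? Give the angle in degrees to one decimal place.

At local solar noon the hour angle is zero, so the zenith angle is |φ − δ| = |-40.6° − (0.7°)| = 41.3°.

41.3°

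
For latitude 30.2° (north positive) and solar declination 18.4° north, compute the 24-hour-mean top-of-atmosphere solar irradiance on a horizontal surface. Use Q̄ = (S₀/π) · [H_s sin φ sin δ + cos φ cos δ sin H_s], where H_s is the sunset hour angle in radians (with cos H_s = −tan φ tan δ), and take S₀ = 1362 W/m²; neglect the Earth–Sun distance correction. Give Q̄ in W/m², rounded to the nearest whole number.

470 W/m²

cos H_s = −tan(30.2°) · tan(18.4°) = -0.1936, so H_s = arccos(-0.1936) = 101.16°. In radians, H_s = 1.7656.
H_s sin φ sin δ = 1.7656 × 0.5030 × 0.3156 = 0.2803.
cos φ cos δ sin H_s = 0.8643 × 0.9489 × 0.9811 = 0.8046.
Q̄ = (1362/π) × (0.2803 + 0.8046) = 433.54 × 1.0849 = 470.35 W/m².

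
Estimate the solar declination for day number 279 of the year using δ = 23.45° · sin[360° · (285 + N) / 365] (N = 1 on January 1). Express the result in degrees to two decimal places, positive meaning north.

-6.57°

360 × (285 + 279) / 365 = 556.274°; sin(556.274°) = -0.2802.
δ = 23.45 × -0.2802 = -6.571° ≈ -6.57°.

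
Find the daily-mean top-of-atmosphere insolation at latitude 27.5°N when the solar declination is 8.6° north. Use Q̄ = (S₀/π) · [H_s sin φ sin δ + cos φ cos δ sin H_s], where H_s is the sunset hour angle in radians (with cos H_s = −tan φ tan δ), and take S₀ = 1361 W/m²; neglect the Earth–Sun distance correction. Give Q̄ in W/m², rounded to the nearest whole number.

428 W/m²

−tan φ tan δ = −(0.5206)(0.1512) = -0.0787; H_s = arccos(-0.0787) = 94.51°. In radians, H_s = 1.6495.
H_s sin φ sin δ = 1.6495 × 0.4617 × 0.1495 = 0.1139.
cos φ cos δ sin H_s = 0.8870 × 0.9888 × 0.9969 = 0.8743.
Q̄ = (1361/π) × (0.1139 + 0.8743) = 433.22 × 0.9882 = 428.11 W/m².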